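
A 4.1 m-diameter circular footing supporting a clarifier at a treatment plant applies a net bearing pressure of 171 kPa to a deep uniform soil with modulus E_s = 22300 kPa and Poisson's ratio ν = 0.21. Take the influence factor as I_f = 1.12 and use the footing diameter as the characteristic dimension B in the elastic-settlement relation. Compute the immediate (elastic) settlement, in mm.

Immediate (elastic) settlement: S_e = q·B·(1−ν²)/E_s · I_f.
S_e = 171 × 4.1 × (1 − 0.21²) / 22300 × 1.12
    = 171 × 4.1 × 0.9559 / 22300 × 1.12
    = 0.03366 m = 33.66 mm

S_e ≈ 33.7 mm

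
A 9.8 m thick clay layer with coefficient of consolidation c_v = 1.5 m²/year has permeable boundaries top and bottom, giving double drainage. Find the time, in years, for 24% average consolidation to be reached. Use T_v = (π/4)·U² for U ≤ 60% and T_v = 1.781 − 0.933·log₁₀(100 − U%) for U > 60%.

t ≈ 0.724 years

Drainage path length: H_d = H/2 = 4.9 m (double drainage).
U ≤ 60%: T_v = (π/4)·U² = (π/4)×0.24² = 0.045239.
t = T_v·H_d²/c_v = 0.045239×4.9²/1.5 = 0.7241 years.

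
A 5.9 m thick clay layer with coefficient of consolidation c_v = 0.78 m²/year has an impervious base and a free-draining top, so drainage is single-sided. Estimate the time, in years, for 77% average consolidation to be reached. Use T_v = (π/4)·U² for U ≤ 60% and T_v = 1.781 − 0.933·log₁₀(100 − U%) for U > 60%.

t ≈ 22.8 years

Drainage path length: H_d = H = 5.9 m (single drainage).
U > 60%: T_v = 1.781 − 0.933·log₁₀(100 − 77) = 0.51051.
t = T_v·H_d²/c_v = 0.51051×5.9²/0.78 = 22.78 years.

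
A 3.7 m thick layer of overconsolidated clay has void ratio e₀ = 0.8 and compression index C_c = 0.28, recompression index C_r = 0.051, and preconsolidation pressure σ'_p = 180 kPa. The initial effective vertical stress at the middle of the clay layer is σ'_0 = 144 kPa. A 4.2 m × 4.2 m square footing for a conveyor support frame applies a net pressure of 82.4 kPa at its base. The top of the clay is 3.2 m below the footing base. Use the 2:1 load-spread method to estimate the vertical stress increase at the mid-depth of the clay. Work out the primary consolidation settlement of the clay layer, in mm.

S_c ≈ 5.08 mm

Mid-depth of clay below the footing base: z = 3.2 + 3.7/2 = 5.05 m.
Stress increase at mid-clay by the 2:1 spreading method:
Δσ = qBL/((B+z)(L+z)) = 82.4×4.2×4.2/((4.2+5.05)(4.2+5.05)) = 16.988 kPa
Final effective stress: σ'_f = 144 + 16.988 = 160.99 kPa.
σ'_f = 160.99 ≤ σ'_p = 180 kPa, so the clay remains overconsolidated and only the recompression index applies:
S_c = C_r·H/(1+e₀)·log₁₀(σ'_f/σ'_0) = 0.051×3.7/1.8×log₁₀(160.99/144)
    = 0.10484 × 0.048436 = 0.005078 m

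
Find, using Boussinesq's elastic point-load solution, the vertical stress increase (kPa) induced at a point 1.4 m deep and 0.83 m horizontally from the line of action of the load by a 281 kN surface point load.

Boussinesq vertical stress below a point load on an elastic half-space:
Δσ_z = 3P/(2πz²) · [1 + (r/z)²]^(−5/2)
r/z = 0.83/1.4 = 0.59286; [1+(r/z)²]^(−5/2) = 0.47095.
Δσ_z = 3×281/(2π×1.4²) × 0.47095 = 68.453 × 0.47095 = 32.24 kPa

Δσ_z ≈ 32.2 kPa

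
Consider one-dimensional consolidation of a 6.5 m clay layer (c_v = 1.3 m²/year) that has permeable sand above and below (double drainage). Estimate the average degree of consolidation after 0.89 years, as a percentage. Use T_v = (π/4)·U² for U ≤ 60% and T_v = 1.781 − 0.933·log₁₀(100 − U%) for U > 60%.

Drainage path length: H_d = H/2 = 3.25 m (double drainage).
T_v = c_v·t/H_d² = 1.3×0.89/3.25² = 0.10954.
T_v = 0.10954 corresponds to the U ≤ 60% branch:
U = √(4T_v/π) = 0.3735

U ≈ 37.3 %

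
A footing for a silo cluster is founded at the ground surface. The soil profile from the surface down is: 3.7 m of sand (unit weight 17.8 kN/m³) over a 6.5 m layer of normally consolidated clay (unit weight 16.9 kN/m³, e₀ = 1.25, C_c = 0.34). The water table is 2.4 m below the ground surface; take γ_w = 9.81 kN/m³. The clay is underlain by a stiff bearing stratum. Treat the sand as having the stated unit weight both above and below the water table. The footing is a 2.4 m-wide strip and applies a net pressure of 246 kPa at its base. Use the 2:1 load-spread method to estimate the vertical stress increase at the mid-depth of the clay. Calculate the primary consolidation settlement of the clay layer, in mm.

S_c ≈ 258 mm

Mid-depth of clay below the ground surface: z = 3.7 + 6.5/2 = 6.95 m.
Total vertical stress at mid-clay: σ_v = 17.8×3.7 + 16.9×3.25 = 120.78 kPa.
Pore pressure: u = 9.81×(6.95 − 2.4) = 44.636 kPa.
Initial effective stress: σ'_0 = σ_v − u = 120.78 − 44.636 = 76.144 kPa.
Stress increase at mid-clay by the 2:1 spreading method:
Δσ = qB/(B+z) = 246×2.4/(2.4+6.95) = 63.144 kPa
Final effective stress: σ'_f = σ'_0 + Δσ = 76.144 + 63.144 = 139.29 kPa.
Normally consolidated clay, so the full stress increment lies on the virgin compression line:
S_c = C_c·H/(1+e₀)·log₁₀(σ'_f/σ'_0) = 0.34×6.5/(1+1.25)×log₁₀(139.29/76.144)
    = 0.98222 × 0.26228 = 0.2576 m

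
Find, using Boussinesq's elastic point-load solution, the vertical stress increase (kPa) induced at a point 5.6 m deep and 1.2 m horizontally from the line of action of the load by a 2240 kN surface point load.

Δσ_z ≈ 30.5 kPa

Boussinesq vertical stress below a point load on an elastic half-space:
Δσ_z = 3P/(2πz²) · [1 + (r/z)²]^(−5/2)
r/z = 1.2/5.6 = 0.21429; [1+(r/z)²]^(−5/2) = 0.89383.
Δσ_z = 3×2240/(2π×5.6²) × 0.89383 = 34.105 × 0.89383 = 30.48 kPa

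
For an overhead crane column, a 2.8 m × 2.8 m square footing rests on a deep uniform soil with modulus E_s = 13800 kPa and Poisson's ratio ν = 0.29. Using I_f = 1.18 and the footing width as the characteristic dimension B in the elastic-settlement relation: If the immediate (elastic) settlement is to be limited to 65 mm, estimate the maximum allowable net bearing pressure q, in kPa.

q ≈ 296 kPa

S_e = q·B·(1−ν²)/E_s · I_f  ⇒  q = S_e·E_s / (B·(1−ν²)·I_f).
q = 0.065 × 13800 / (2.8 × 0.9159 × 1.18) = 296.4 kPa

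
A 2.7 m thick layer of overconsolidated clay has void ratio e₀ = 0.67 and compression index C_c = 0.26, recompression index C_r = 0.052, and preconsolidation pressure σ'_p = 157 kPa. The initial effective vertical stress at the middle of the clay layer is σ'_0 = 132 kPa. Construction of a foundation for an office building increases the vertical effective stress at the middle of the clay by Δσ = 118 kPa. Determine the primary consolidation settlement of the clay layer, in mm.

S_c ≈ 91.3 mm

Final effective stress: σ'_f = 132 + 118 = 250 kPa.
σ'_f = 250 > σ'_p = 157 kPa, so the stress path crosses the preconsolidation pressure — recompression up to σ'_p, then virgin compression beyond:
S_c = H/(1+e₀)·[C_r·log₁₀(σ'_p/σ'_0) + C_c·log₁₀(σ'_f/σ'_p)]
    = 2.7/1.67 × [0.052×log₁₀(157/132) + 0.26×log₁₀(250/157)]
    = 1.6168 × [0.0039169 + 0.05253] = 0.09126 m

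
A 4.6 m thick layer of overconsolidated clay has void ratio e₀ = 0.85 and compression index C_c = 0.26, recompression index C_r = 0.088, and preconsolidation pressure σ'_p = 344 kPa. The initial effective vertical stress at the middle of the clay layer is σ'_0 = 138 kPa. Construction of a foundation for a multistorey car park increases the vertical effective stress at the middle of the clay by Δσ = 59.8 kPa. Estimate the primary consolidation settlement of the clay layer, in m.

S_c ≈ 0.0342 m

Final effective stress: σ'_f = 138 + 59.8 = 197.8 kPa.
σ'_f = 197.8 ≤ σ'_p = 344 kPa, so the clay remains overconsolidated and only the recompression index applies:
S_c = C_r·H/(1+e₀)·log₁₀(σ'_f/σ'_0) = 0.088×4.6/1.85×log₁₀(197.8/138)
    = 0.21881 × 0.15635 = 0.03421 m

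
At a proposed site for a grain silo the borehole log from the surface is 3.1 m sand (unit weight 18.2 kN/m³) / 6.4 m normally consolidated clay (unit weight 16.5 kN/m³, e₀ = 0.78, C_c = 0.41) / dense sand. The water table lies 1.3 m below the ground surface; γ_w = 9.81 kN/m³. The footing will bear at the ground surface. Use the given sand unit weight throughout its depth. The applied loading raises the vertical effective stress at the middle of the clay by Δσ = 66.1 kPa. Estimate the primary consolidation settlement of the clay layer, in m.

S_c ≈ 0.475 m

Mid-depth of clay below the ground surface: z = 3.1 + 6.4/2 = 6.3 m.
Total vertical stress at mid-clay: σ_v = 18.2×3.1 + 16.5×3.2 = 109.22 kPa.
Pore pressure: u = 9.81×(6.3 − 1.3) = 49.05 kPa.
Initial effective stress: σ'_0 = σ_v − u = 109.22 − 49.05 = 60.17 kPa.
Final effective stress: σ'_f = σ'_0 + Δσ = 60.17 + 66.1 = 126.27 kPa.
Normally consolidated clay, so the full stress increment lies on the virgin compression line:
S_c = C_c·H/(1+e₀)·log₁₀(σ'_f/σ'_0) = 0.41×6.4/(1+0.78)×log₁₀(126.27/60.17)
    = 1.4742 × 0.32192 = 0.4746 m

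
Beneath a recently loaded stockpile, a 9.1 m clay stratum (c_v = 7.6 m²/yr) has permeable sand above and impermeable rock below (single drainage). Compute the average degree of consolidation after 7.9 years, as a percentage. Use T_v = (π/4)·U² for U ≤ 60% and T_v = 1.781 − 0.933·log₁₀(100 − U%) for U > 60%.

Drainage path length: H_d = H = 9.1 m (single drainage).
T_v = c_v·t/H_d² = 7.6×7.9/9.1² = 0.72503.
T_v = 0.72503 corresponds to the U > 60% branch:
U = 1 − 10^((1.781 − T_v)/0.933)/100 = 0.8645

U ≈ 86.5 %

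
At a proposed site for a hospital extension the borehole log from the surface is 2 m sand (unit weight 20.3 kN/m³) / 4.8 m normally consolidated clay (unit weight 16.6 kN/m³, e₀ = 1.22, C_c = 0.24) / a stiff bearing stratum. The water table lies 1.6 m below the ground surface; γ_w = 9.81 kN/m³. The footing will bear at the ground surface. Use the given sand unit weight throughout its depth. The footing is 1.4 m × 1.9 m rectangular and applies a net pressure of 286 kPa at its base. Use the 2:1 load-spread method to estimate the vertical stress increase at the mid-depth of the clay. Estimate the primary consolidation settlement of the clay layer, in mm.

Mid-depth of clay below the ground surface: z = 2 + 4.8/2 = 4.4 m.
Total vertical stress at mid-clay: σ_v = 20.3×2 + 16.6×2.4 = 80.44 kPa.
Pore pressure: u = 9.81×(4.4 − 1.6) = 27.468 kPa.
Initial effective stress: σ'_0 = σ_v − u = 80.44 − 27.468 = 52.972 kPa.
Stress increase at mid-clay by the 2:1 spreading method:
Δσ = qBL/((B+z)(L+z)) = 286×1.4×1.9/((1.4+4.4)(1.9+4.4)) = 20.82 kPa
Final effective stress: σ'_f = σ'_0 + Δσ = 52.972 + 20.82 = 73.792 kPa.
Normally consolidated clay, so the full stress increment lies on the virgin compression line:
S_c = C_c·H/(1+e₀)·log₁₀(σ'_f/σ'_0) = 0.24×4.8/(1+1.22)×log₁₀(73.792/52.972)
    = 0.51892 × 0.14396 = 0.0747 m

S_c ≈ 74.7 mm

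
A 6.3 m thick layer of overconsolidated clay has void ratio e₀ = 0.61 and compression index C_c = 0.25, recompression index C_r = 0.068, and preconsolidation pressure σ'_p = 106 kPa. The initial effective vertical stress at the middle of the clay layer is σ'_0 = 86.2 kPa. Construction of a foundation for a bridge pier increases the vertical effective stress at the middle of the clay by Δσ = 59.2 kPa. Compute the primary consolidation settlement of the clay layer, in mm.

Final effective stress: σ'_f = 86.2 + 59.2 = 145.4 kPa.
σ'_f = 145.4 > σ'_p = 106 kPa, so the stress path crosses the preconsolidation pressure — recompression up to σ'_p, then virgin compression beyond:
S_c = H/(1+e₀)·[C_r·log₁₀(σ'_p/σ'_0) + C_c·log₁₀(σ'_f/σ'_p)]
    = 6.3/1.61 × [0.068×log₁₀(106/86.2) + 0.25×log₁₀(145.4/106)]
    = 3.913 × [0.0061063 + 0.034315] = 0.1582 m

S_c ≈ 158 mm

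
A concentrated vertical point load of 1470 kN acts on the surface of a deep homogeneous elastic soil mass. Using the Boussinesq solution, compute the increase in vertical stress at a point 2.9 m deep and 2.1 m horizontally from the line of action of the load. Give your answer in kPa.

Boussinesq vertical stress below a point load on an elastic half-space:
Δσ_z = 3P/(2πz²) · [1 + (r/z)²]^(−5/2)
r/z = 2.1/2.9 = 0.72414; [1+(r/z)²]^(−5/2) = 0.34855.
Δσ_z = 3×1470/(2π×2.9²) × 0.34855 = 83.457 × 0.34855 = 29.09 kPa

Δσ_z ≈ 29.1 kPa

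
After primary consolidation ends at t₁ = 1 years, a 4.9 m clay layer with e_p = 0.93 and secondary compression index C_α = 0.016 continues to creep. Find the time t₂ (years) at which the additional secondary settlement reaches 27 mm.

t₂ ≈ 4.62 years

S_s = C_α·H/(1+e_p)·log₁₀(t₂/t₁) ⇒ log₁₀(t₂/t₁) = S_s·(1+e_p)/(C_α·H).
log₁₀(t₂/t₁) = 0.027 × (1+0.93) / (0.016×4.9) = 0.6647
t₂ = t₁ × 10^0.6647 = 1 × 4.62 = 4.62 years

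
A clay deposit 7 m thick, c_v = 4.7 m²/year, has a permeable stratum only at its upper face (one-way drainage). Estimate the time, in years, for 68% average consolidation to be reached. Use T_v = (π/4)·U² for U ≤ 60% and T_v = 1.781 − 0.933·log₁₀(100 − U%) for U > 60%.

Drainage path length: H_d = H = 7 m (single drainage).
U > 60%: T_v = 1.781 − 0.933·log₁₀(100 − 68) = 0.3767.
t = T_v·H_d²/c_v = 0.3767×7²/4.7 = 3.927 years.

t ≈ 3.93 years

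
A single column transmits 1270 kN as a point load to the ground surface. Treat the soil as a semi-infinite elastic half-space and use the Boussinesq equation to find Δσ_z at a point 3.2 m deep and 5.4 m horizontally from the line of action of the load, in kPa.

Δσ_z ≈ 2.04 kPa

Boussinesq vertical stress below a point load on an elastic half-space:
Δσ_z = 3P/(2πz²) · [1 + (r/z)²]^(−5/2)
r/z = 5.4/3.2 = 1.6875; [1+(r/z)²]^(−5/2) = 0.034436.
Δσ_z = 3×1270/(2π×3.2²) × 0.034436 = 59.217 × 0.034436 = 2.039 kPa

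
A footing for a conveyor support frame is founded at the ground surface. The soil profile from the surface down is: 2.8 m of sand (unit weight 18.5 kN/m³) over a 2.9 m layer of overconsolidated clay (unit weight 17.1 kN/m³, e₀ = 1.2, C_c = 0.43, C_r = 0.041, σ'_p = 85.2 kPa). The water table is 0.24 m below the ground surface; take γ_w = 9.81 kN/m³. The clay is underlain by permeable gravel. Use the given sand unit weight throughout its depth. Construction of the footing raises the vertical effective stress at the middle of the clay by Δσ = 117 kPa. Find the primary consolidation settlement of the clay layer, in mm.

Mid-depth of clay below the ground surface: z = 2.8 + 2.9/2 = 4.25 m.
Total vertical stress at mid-clay: σ_v = 18.5×2.8 + 17.1×1.45 = 76.595 kPa.
Pore pressure: u = 9.81×(4.25 − 0.24) = 39.338 kPa.
Initial effective stress: σ'_0 = σ_v − u = 76.595 − 39.338 = 37.257 kPa.
Final effective stress: σ'_f = 37.257 + 117 = 154.26 kPa.
σ'_f = 154.26 > σ'_p = 85.2 kPa, so the stress path crosses the preconsolidation pressure — recompression up to σ'_p, then virgin compression beyond:
S_c = H/(1+e₀)·[C_r·log₁₀(σ'_p/σ'_0) + C_c·log₁₀(σ'_f/σ'_p)]
    = 2.9/2.2 × [0.041×log₁₀(85.2/37.257) + 0.43×log₁₀(154.26/85.2)]
    = 1.3182 × [0.014729 + 0.11086] = 0.1656 m

S_c ≈ 166 mm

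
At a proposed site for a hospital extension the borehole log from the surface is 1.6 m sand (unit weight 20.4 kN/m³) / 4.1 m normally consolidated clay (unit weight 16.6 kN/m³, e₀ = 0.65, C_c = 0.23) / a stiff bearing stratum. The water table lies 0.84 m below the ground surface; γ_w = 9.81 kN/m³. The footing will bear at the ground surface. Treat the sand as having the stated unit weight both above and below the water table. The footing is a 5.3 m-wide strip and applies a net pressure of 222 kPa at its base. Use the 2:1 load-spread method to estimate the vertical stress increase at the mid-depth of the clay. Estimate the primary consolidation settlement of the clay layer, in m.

S_c ≈ 0.366 m

Mid-depth of clay below the ground surface: z = 1.6 + 4.1/2 = 3.65 m.
Total vertical stress at mid-clay: σ_v = 20.4×1.6 + 16.6×2.05 = 66.67 kPa.
Pore pressure: u = 9.81×(3.65 − 0.84) = 27.566 kPa.
Initial effective stress: σ'_0 = σ_v − u = 66.67 − 27.566 = 39.104 kPa.
Stress increase at mid-clay by the 2:1 spreading method:
Δσ = qB/(B+z) = 222×5.3/(5.3+3.65) = 131.46 kPa
Final effective stress: σ'_f = σ'_0 + Δσ = 39.104 + 131.46 = 170.56 kPa.
Normally consolidated clay, so the full stress increment lies on the virgin compression line:
S_c = C_c·H/(1+e₀)·log₁₀(σ'_f/σ'_0) = 0.23×4.1/(1+0.65)×log₁₀(170.56/39.104)
    = 0.57152 × 0.63966 = 0.3656 m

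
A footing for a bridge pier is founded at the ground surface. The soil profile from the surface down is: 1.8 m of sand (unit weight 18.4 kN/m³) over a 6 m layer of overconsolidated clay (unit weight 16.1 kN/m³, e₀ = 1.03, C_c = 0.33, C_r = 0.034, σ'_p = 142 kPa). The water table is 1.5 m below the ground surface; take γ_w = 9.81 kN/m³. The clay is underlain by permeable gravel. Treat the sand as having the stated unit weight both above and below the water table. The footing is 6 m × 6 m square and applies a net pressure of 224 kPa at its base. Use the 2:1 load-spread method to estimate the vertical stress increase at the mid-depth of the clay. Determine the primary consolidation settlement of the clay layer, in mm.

S_c ≈ 38.4 mm

Mid-depth of clay below the ground surface: z = 1.8 + 6/2 = 4.8 m.
Total vertical stress at mid-clay: σ_v = 18.4×1.8 + 16.1×3 = 81.42 kPa.
Pore pressure: u = 9.81×(4.8 − 1.5) = 32.373 kPa.
Initial effective stress: σ'_0 = σ_v − u = 81.42 − 32.373 = 49.047 kPa.
Stress increase at mid-clay by the 2:1 spreading method:
Δσ = qBL/((B+z)(L+z)) = 224×6×6/((6+4.8)(6+4.8)) = 69.136 kPa
Final effective stress: σ'_f = 49.047 + 69.136 = 118.18 kPa.
σ'_f = 118.18 ≤ σ'_p = 142 kPa, so the clay remains overconsolidated and only the recompression index applies:
S_c = C_r·H/(1+e₀)·log₁₀(σ'_f/σ'_0) = 0.034×6/2.03×log₁₀(118.18/49.047)
    = 0.10049 × 0.38193 = 0.03838 m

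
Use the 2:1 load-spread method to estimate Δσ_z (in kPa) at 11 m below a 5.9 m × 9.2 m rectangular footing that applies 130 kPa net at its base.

Δσ_z ≈ 20.7 kPa

By the 2:1 method the load spreads at 1 horizontal : 2 vertical, so at depth z the loaded area has grown by z in each plan dimension:
Δσ = qBL/((B+z)(L+z)) = 130×5.9×9.2/((5.9+11)(9.2+11)) = 20.67 kPa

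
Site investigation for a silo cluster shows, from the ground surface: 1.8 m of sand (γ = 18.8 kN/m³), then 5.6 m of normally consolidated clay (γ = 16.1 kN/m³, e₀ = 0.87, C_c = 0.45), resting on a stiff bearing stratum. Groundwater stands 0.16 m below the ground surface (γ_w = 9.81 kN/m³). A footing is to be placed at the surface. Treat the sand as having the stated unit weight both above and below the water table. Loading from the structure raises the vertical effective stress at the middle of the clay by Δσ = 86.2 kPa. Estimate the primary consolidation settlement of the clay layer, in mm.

Mid-depth of clay below the ground surface: z = 1.8 + 5.6/2 = 4.6 m.
Total vertical stress at mid-clay: σ_v = 18.8×1.8 + 16.1×2.8 = 78.92 kPa.
Pore pressure: u = 9.81×(4.6 − 0.16) = 43.556 kPa.
Initial effective stress: σ'_0 = σ_v − u = 78.92 − 43.556 = 35.364 kPa.
Final effective stress: σ'_f = σ'_0 + Δσ = 35.364 + 86.2 = 121.56 kPa.
Normally consolidated clay, so the full stress increment lies on the virgin compression line:
S_c = C_c·H/(1+e₀)·log₁₀(σ'_f/σ'_0) = 0.45×5.6/(1+0.87)×log₁₀(121.56/35.364)
    = 1.3476 × 0.53623 = 0.7226 m

S_c ≈ 723 mm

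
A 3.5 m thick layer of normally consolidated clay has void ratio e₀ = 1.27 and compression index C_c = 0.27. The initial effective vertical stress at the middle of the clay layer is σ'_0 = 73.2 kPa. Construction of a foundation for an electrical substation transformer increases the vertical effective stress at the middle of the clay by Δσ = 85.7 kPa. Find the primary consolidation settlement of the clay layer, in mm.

S_c ≈ 140 mm

Final effective stress: σ'_f = σ'_0 + Δσ = 73.2 + 85.7 = 158.9 kPa.
Normally consolidated clay, so the full stress increment lies on the virgin compression line:
S_c = C_c·H/(1+e₀)·log₁₀(σ'_f/σ'_0) = 0.27×3.5/(1+1.27)×log₁₀(158.9/73.2)
    = 0.4163 × 0.33661 = 0.1401 m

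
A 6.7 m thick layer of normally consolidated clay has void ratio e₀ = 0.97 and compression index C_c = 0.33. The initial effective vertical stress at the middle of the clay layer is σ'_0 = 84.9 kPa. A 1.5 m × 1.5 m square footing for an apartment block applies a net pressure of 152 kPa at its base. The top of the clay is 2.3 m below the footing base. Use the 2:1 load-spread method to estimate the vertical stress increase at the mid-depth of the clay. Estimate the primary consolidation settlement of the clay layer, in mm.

Mid-depth of clay below the footing base: z = 2.3 + 6.7/2 = 5.65 m.
Stress increase at mid-clay by the 2:1 spreading method:
Δσ = qBL/((B+z)(L+z)) = 152×1.5×1.5/((1.5+5.65)(1.5+5.65)) = 6.6898 kPa
Final effective stress: σ'_f = σ'_0 + Δσ = 84.9 + 6.6898 = 91.59 kPa.
Normally consolidated clay, so the full stress increment lies on the virgin compression line:
S_c = C_c·H/(1+e₀)·log₁₀(σ'_f/σ'_0) = 0.33×6.7/(1+0.97)×log₁₀(91.59/84.9)
    = 1.1223 × 0.03294 = 0.03697 m

S_c ≈ 37 mm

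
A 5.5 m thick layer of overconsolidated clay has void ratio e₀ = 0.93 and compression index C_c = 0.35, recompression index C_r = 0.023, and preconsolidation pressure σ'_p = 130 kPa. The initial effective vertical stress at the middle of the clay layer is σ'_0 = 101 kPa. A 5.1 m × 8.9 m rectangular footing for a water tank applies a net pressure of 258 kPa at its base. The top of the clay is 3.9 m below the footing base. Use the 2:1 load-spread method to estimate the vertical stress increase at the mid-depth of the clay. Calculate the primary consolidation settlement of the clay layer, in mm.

Mid-depth of clay below the footing base: z = 3.9 + 5.5/2 = 6.65 m.
Stress increase at mid-clay by the 2:1 spreading method:
Δσ = qBL/((B+z)(L+z)) = 258×5.1×8.9/((5.1+6.65)(8.9+6.65)) = 64.093 kPa
Final effective stress: σ'_f = 101 + 64.093 = 165.09 kPa.
σ'_f = 165.09 > σ'_p = 130 kPa, so the stress path crosses the preconsolidation pressure — recompression up to σ'_p, then virgin compression beyond:
S_c = H/(1+e₀)·[C_r·log₁₀(σ'_p/σ'_0) + C_c·log₁₀(σ'_f/σ'_p)]
    = 5.5/1.93 × [0.023×log₁₀(130/101) + 0.35×log₁₀(165.09/130)]
    = 2.8497 × [0.0025213 + 0.036322] = 0.1107 m

S_c ≈ 111 mm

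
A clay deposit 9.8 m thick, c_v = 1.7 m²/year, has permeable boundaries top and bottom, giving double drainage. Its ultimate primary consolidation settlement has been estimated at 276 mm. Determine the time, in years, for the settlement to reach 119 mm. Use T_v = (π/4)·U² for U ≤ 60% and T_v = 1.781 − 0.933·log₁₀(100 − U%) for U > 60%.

Drainage path length: H_d = H/2 = 4.9 m (double drainage).
U = S(t)/S_ult = 119/276 = 0.4312.
U ≤ 60%: T_v = (π/4)·U² = (π/4)×0.43116² = 0.146.
t = T_v·H_d²/c_v = 0.146×4.9²/1.7 = 2.062 years.

t ≈ 2.06 years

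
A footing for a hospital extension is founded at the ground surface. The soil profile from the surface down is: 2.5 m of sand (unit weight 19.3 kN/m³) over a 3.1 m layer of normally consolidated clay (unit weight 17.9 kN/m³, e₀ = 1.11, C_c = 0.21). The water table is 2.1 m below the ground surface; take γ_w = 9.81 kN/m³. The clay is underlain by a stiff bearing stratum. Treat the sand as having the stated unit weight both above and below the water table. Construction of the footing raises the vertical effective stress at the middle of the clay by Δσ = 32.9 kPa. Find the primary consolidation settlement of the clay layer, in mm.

Mid-depth of clay below the ground surface: z = 2.5 + 3.1/2 = 4.05 m.
Total vertical stress at mid-clay: σ_v = 19.3×2.5 + 17.9×1.55 = 75.995 kPa.
Pore pressure: u = 9.81×(4.05 − 2.1) = 19.13 kPa.
Initial effective stress: σ'_0 = σ_v − u = 75.995 − 19.13 = 56.865 kPa.
Final effective stress: σ'_f = σ'_0 + Δσ = 56.865 + 32.9 = 89.765 kPa.
Normally consolidated clay, so the full stress increment lies on the virgin compression line:
S_c = C_c·H/(1+e₀)·log₁₀(σ'_f/σ'_0) = 0.21×3.1/(1+1.11)×log₁₀(89.765/56.865)
    = 0.30853 × 0.19826 = 0.06117 m

S_c ≈ 61.2 mm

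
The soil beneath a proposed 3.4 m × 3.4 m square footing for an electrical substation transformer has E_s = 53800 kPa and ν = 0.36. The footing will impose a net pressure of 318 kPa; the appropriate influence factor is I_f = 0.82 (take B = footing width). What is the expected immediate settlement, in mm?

S_e ≈ 14.3 mm

Immediate (elastic) settlement: S_e = q·B·(1−ν²)/E_s · I_f.
S_e = 318 × 3.4 × (1 − 0.36²) / 53800 × 0.82
    = 318 × 3.4 × 0.8704 / 53800 × 0.82
    = 0.01434 m = 14.34 mm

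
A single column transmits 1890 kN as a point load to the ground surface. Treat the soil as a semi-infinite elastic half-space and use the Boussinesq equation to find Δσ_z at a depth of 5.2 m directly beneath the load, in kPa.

Δσ_z ≈ 33.4 kPa

Boussinesq vertical stress below a point load on an elastic half-space:
Δσ_z = 3P/(2πz²) · [1 + (r/z)²]^(−5/2)
r/z = 0/5.2 = 0; [1+(r/z)²]^(−5/2) = 1.
Δσ_z = 3×1890/(2π×5.2²) × 1 = 33.373 × 1 = 33.37 kPa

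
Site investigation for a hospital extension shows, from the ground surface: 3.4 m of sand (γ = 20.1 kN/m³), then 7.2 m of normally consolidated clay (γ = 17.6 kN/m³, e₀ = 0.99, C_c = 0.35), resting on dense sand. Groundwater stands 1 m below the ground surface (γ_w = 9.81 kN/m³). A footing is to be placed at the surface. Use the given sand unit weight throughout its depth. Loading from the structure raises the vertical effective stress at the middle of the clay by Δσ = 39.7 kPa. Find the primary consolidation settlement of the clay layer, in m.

S_c ≈ 0.239 m

Mid-depth of clay below the ground surface: z = 3.4 + 7.2/2 = 7 m.
Total vertical stress at mid-clay: σ_v = 20.1×3.4 + 17.6×3.6 = 131.7 kPa.
Pore pressure: u = 9.81×(7 − 1) = 58.86 kPa.
Initial effective stress: σ'_0 = σ_v − u = 131.7 − 58.86 = 72.84 kPa.
Final effective stress: σ'_f = σ'_0 + Δσ = 72.84 + 39.7 = 112.54 kPa.
Normally consolidated clay, so the full stress increment lies on the virgin compression line:
S_c = C_c·H/(1+e₀)·log₁₀(σ'_f/σ'_0) = 0.35×7.2/(1+0.99)×log₁₀(112.54/72.84)
    = 1.2663 × 0.18894 = 0.2393 m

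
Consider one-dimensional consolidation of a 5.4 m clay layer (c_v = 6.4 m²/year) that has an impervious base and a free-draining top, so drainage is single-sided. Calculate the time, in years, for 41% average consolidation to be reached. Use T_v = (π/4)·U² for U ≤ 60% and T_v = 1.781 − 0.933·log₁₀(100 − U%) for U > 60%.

Drainage path length: H_d = H = 5.4 m (single drainage).
U ≤ 60%: T_v = (π/4)·U² = (π/4)×0.41² = 0.13203.
t = T_v·H_d²/c_v = 0.13203×5.4²/6.4 = 0.6016 years.

t ≈ 0.602 years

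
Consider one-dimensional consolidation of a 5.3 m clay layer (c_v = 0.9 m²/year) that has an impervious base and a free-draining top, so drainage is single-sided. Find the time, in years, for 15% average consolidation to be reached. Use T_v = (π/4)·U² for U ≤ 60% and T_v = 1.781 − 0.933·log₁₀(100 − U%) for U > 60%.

Drainage path length: H_d = H = 5.3 m (single drainage).
U ≤ 60%: T_v = (π/4)·U² = (π/4)×0.15² = 0.017671.
t = T_v·H_d²/c_v = 0.017671×5.3²/0.9 = 0.5515 years.

t ≈ 0.552 years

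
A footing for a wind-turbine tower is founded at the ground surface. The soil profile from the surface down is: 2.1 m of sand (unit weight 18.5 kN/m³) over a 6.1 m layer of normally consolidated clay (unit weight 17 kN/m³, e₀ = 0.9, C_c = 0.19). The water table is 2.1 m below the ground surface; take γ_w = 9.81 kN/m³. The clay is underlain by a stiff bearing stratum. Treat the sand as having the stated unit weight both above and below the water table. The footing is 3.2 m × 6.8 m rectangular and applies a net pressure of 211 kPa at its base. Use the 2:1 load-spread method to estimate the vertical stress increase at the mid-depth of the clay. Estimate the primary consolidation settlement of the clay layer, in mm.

S_c ≈ 149 mm

Mid-depth of clay below the ground surface: z = 2.1 + 6.1/2 = 5.15 m.
Total vertical stress at mid-clay: σ_v = 18.5×2.1 + 17×3.05 = 90.7 kPa.
Pore pressure: u = 9.81×(5.15 − 2.1) = 29.921 kPa.
Initial effective stress: σ'_0 = σ_v − u = 90.7 − 29.921 = 60.779 kPa.
Stress increase at mid-clay by the 2:1 spreading method:
Δσ = qBL/((B+z)(L+z)) = 211×3.2×6.8/((3.2+5.15)(6.8+5.15)) = 46.014 kPa
Final effective stress: σ'_f = σ'_0 + Δσ = 60.779 + 46.014 = 106.79 kPa.
Normally consolidated clay, so the full stress increment lies on the virgin compression line:
S_c = C_c·H/(1+e₀)·log₁₀(σ'_f/σ'_0) = 0.19×6.1/(1+0.9)×log₁₀(106.79/60.779)
    = 0.61 × 0.24478 = 0.1493 m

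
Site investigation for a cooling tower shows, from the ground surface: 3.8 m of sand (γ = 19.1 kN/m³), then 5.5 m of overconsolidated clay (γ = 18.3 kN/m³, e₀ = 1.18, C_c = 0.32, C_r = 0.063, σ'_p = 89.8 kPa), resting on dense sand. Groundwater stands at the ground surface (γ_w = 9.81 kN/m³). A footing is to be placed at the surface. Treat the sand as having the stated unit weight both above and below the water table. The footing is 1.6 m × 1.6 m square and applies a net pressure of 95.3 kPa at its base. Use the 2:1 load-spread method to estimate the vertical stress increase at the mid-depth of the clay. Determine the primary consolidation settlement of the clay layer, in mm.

S_c ≈ 4.19 mm

Mid-depth of clay below the ground surface: z = 3.8 + 5.5/2 = 6.55 m.
Total vertical stress at mid-clay: σ_v = 19.1×3.8 + 18.3×2.75 = 122.91 kPa.
Pore pressure: u = 9.81×(6.55 − 0) = 64.255 kPa.
Initial effective stress: σ'_0 = σ_v − u = 122.91 − 64.255 = 58.655 kPa.
Stress increase at mid-clay by the 2:1 spreading method:
Δσ = qBL/((B+z)(L+z)) = 95.3×1.6×1.6/((1.6+6.55)(1.6+6.55)) = 3.673 kPa
Final effective stress: σ'_f = 58.655 + 3.673 = 62.328 kPa.
σ'_f = 62.328 ≤ σ'_p = 89.8 kPa, so the clay remains overconsolidated and only the recompression index applies:
S_c = C_r·H/(1+e₀)·log₁₀(σ'_f/σ'_0) = 0.063×5.5/2.18×log₁₀(62.328/58.655)
    = 0.15894 × 0.026378 = 0.004193 m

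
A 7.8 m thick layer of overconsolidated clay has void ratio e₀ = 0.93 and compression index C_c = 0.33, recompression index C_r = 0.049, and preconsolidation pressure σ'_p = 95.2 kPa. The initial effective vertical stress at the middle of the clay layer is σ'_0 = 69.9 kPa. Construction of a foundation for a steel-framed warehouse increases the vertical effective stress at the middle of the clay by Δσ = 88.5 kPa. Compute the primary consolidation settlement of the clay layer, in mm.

S_c ≈ 321 mm

Final effective stress: σ'_f = 69.9 + 88.5 = 158.4 kPa.
σ'_f = 158.4 > σ'_p = 95.2 kPa, so the stress path crosses the preconsolidation pressure — recompression up to σ'_p, then virgin compression beyond:
S_c = H/(1+e₀)·[C_r·log₁₀(σ'_p/σ'_0) + C_c·log₁₀(σ'_f/σ'_p)]
    = 7.8/1.93 × [0.049×log₁₀(95.2/69.9) + 0.33×log₁₀(158.4/95.2)]
    = 4.0415 × [0.0065738 + 0.072969] = 0.3215 m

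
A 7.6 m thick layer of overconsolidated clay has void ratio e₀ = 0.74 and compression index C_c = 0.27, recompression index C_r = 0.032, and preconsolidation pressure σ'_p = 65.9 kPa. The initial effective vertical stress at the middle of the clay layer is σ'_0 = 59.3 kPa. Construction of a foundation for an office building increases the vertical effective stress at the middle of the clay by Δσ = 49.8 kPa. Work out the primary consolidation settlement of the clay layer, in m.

Final effective stress: σ'_f = 59.3 + 49.8 = 109.1 kPa.
σ'_f = 109.1 > σ'_p = 65.9 kPa, so the stress path crosses the preconsolidation pressure — recompression up to σ'_p, then virgin compression beyond:
S_c = H/(1+e₀)·[C_r·log₁₀(σ'_p/σ'_0) + C_c·log₁₀(σ'_f/σ'_p)]
    = 7.6/1.74 × [0.032×log₁₀(65.9/59.3) + 0.27×log₁₀(109.1/65.9)]
    = 4.3678 × [0.0014666 + 0.059114] = 0.2646 m

S_c ≈ 0.265 m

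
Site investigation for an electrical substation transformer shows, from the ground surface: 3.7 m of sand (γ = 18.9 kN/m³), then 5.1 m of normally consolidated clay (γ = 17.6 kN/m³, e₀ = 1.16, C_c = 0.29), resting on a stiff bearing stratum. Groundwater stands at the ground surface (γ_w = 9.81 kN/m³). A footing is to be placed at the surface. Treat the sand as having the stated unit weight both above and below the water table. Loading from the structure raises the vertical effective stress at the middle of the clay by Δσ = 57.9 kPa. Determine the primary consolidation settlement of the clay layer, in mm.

Mid-depth of clay below the ground surface: z = 3.7 + 5.1/2 = 6.25 m.
Total vertical stress at mid-clay: σ_v = 18.9×3.7 + 17.6×2.55 = 114.81 kPa.
Pore pressure: u = 9.81×(6.25 − 0) = 61.312 kPa.
Initial effective stress: σ'_0 = σ_v − u = 114.81 − 61.312 = 53.498 kPa.
Final effective stress: σ'_f = σ'_0 + Δσ = 53.498 + 57.9 = 111.4 kPa.
Normally consolidated clay, so the full stress increment lies on the virgin compression line:
S_c = C_c·H/(1+e₀)·log₁₀(σ'_f/σ'_0) = 0.29×5.1/(1+1.16)×log₁₀(111.4/53.498)
    = 0.68472 × 0.31855 = 0.2181 m

S_c ≈ 218 mm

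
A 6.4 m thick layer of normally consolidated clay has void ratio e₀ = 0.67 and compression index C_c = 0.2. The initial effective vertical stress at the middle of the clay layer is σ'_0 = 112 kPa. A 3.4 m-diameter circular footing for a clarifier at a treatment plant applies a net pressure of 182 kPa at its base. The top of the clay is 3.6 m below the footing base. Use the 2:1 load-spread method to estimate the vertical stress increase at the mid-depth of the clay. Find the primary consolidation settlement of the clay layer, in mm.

S_c ≈ 55.2 mm

Mid-depth of clay below the footing base: z = 3.6 + 6.4/2 = 6.8 m.
Stress increase at mid-clay by the 2:1 spreading method:
Δσ ≈ qD²/(D+z)² = 182×3.4²/(3.4+6.8)² = 20.222 kPa
Final effective stress: σ'_f = σ'_0 + Δσ = 112 + 20.222 = 132.22 kPa.
Normally consolidated clay, so the full stress increment lies on the virgin compression line:
S_c = C_c·H/(1+e₀)·log₁₀(σ'_f/σ'_0) = 0.2×6.4/(1+0.67)×log₁₀(132.22/112)
    = 0.76647 × 0.072079 = 0.05525 m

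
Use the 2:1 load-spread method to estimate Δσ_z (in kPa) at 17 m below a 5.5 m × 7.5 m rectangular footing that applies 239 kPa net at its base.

Δσ_z ≈ 17.9 kPa

By the 2:1 method the load spreads at 1 horizontal : 2 vertical, so at depth z the loaded area has grown by z in each plan dimension:
Δσ = qBL/((B+z)(L+z)) = 239×5.5×7.5/((5.5+17)(7.5+17)) = 17.884 kPa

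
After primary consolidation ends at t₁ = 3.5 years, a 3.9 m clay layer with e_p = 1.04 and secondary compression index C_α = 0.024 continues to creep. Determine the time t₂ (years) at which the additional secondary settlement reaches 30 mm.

t₂ ≈ 15.8 years

S_s = C_α·H/(1+e_p)·log₁₀(t₂/t₁) ⇒ log₁₀(t₂/t₁) = S_s·(1+e_p)/(C_α·H).
log₁₀(t₂/t₁) = 0.03 × (1+1.04) / (0.024×3.9) = 0.6538
t₂ = t₁ × 10^0.6538 = 3.5 × 4.507 = 15.77 years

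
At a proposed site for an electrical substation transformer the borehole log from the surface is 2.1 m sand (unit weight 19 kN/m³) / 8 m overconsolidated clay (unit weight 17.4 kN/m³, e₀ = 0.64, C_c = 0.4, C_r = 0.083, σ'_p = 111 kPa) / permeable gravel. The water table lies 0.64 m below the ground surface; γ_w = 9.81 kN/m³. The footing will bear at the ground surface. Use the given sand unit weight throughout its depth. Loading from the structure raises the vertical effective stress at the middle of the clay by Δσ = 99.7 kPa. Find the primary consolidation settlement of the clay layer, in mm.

S_c ≈ 407 mm

Mid-depth of clay below the ground surface: z = 2.1 + 8/2 = 6.1 m.
Total vertical stress at mid-clay: σ_v = 19×2.1 + 17.4×4 = 109.5 kPa.
Pore pressure: u = 9.81×(6.1 − 0.64) = 53.563 kPa.
Initial effective stress: σ'_0 = σ_v − u = 109.5 − 53.563 = 55.937 kPa.
Final effective stress: σ'_f = 55.937 + 99.7 = 155.64 kPa.
σ'_f = 155.64 > σ'_p = 111 kPa, so the stress path crosses the preconsolidation pressure — recompression up to σ'_p, then virgin compression beyond:
S_c = H/(1+e₀)·[C_r·log₁₀(σ'_p/σ'_0) + C_c·log₁₀(σ'_f/σ'_p)]
    = 8/1.64 × [0.083×log₁₀(111/55.937) + 0.4×log₁₀(155.64/111)]
    = 4.878 × [0.024703 + 0.058719] = 0.4069 m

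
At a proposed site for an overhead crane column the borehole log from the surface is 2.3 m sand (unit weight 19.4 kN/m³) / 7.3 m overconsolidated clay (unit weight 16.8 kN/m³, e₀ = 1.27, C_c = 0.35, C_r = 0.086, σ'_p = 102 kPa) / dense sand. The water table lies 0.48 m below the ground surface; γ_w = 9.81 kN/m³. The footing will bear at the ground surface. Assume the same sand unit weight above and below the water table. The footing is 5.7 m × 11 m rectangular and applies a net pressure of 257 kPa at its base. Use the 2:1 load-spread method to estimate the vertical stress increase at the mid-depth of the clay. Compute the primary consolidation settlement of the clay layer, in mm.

Mid-depth of clay below the ground surface: z = 2.3 + 7.3/2 = 5.95 m.
Total vertical stress at mid-clay: σ_v = 19.4×2.3 + 16.8×3.65 = 105.94 kPa.
Pore pressure: u = 9.81×(5.95 − 0.48) = 53.661 kPa.
Initial effective stress: σ'_0 = σ_v − u = 105.94 − 53.661 = 52.279 kPa.
Stress increase at mid-clay by the 2:1 spreading method:
Δσ = qBL/((B+z)(L+z)) = 257×5.7×11/((5.7+5.95)(11+5.95)) = 81.603 kPa
Final effective stress: σ'_f = 52.279 + 81.603 = 133.88 kPa.
σ'_f = 133.88 > σ'_p = 102 kPa, so the stress path crosses the preconsolidation pressure — recompression up to σ'_p, then virgin compression beyond:
S_c = H/(1+e₀)·[C_r·log₁₀(σ'_p/σ'_0) + C_c·log₁₀(σ'_f/σ'_p)]
    = 7.3/2.27 × [0.086×log₁₀(102/52.279) + 0.35×log₁₀(133.88/102)]
    = 3.2159 × [0.024963 + 0.04134] = 0.2132 m

S_c ≈ 213 mm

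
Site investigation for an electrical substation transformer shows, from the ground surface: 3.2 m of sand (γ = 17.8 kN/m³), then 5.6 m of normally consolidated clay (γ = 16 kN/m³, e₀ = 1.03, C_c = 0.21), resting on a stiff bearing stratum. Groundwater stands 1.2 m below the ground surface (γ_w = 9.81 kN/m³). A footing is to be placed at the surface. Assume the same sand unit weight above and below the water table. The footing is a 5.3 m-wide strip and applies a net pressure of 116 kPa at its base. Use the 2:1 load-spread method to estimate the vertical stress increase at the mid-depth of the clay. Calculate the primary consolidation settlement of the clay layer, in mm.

Mid-depth of clay below the ground surface: z = 3.2 + 5.6/2 = 6 m.
Total vertical stress at mid-clay: σ_v = 17.8×3.2 + 16×2.8 = 101.76 kPa.
Pore pressure: u = 9.81×(6 − 1.2) = 47.088 kPa.
Initial effective stress: σ'_0 = σ_v − u = 101.76 − 47.088 = 54.672 kPa.
Stress increase at mid-clay by the 2:1 spreading method:
Δσ = qB/(B+z) = 116×5.3/(5.3+6) = 54.407 kPa
Final effective stress: σ'_f = σ'_0 + Δσ = 54.672 + 54.407 = 109.08 kPa.
Normally consolidated clay, so the full stress increment lies on the virgin compression line:
S_c = C_c·H/(1+e₀)·log₁₀(σ'_f/σ'_0) = 0.21×5.6/(1+1.03)×log₁₀(109.08/54.672)
    = 0.57931 × 0.29998 = 0.1738 m

S_c ≈ 174 mm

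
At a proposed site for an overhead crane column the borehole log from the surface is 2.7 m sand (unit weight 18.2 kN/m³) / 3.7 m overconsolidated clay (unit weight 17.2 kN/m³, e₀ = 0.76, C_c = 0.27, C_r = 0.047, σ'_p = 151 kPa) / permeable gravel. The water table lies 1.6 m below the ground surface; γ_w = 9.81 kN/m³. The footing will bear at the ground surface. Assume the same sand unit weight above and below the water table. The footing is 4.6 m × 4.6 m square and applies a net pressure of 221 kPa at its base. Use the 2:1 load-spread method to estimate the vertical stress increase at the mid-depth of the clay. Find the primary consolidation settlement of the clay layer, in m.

Mid-depth of clay below the ground surface: z = 2.7 + 3.7/2 = 4.55 m.
Total vertical stress at mid-clay: σ_v = 18.2×2.7 + 17.2×1.85 = 80.96 kPa.
Pore pressure: u = 9.81×(4.55 − 1.6) = 28.94 kPa.
Initial effective stress: σ'_0 = σ_v − u = 80.96 − 28.94 = 52.02 kPa.
Stress increase at mid-clay by the 2:1 spreading method:
Δσ = qBL/((B+z)(L+z)) = 221×4.6×4.6/((4.6+4.55)(4.6+4.55)) = 55.855 kPa
Final effective stress: σ'_f = 52.02 + 55.855 = 107.88 kPa.
σ'_f = 107.88 ≤ σ'_p = 151 kPa, so the clay remains overconsolidated and only the recompression index applies:
S_c = C_r·H/(1+e₀)·log₁₀(σ'_f/σ'_0) = 0.047×3.7/1.76×log₁₀(107.88/52.02)
    = 0.098808 × 0.31677 = 0.0313 m

S_c ≈ 0.0313 m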